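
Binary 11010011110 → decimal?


Positional values:
Bit 1: 1 × 2^1 = 2
Bit 2: 1 × 2^2 = 4
Bit 3: 1 × 2^3 = 8
Bit 4: 1 × 2^4 = 16
Bit 7: 1 × 2^7 = 128
Bit 9: 1 × 2^9 = 512
Bit 10: 1 × 2^10 = 1024
Sum = 2 + 4 + 8 + 16 + 128 + 512 + 1024
= 1694


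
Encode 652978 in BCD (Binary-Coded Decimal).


Each digit → 4-bit binary:
  6 → 0110
  5 → 0101
  2 → 0010
  9 → 1001
  7 → 0111
  8 → 1000
= 0110 0101 0010 1001 0111 1000


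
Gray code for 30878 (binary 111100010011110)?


Binary: 111100010011110
Gray code: G = B XOR (B >> 1)
B >> 1 = 011110001001111
111100010011110 XOR 011110001001111:
  1 XOR 0 = 1
  1 XOR 1 = 0
  1 XOR 1 = 0
  1 XOR 1 = 0
  0 XOR 1 = 1
  0 XOR 0 = 0
  0 XOR 0 = 0
  1 XOR 0 = 1
  0 XOR 1 = 1
  0 XOR 0 = 0
  1 XOR 0 = 1
  1 XOR 1 = 0
  1 XOR 1 = 0
  1 XOR 1 = 0
  0 XOR 1 = 1
= 100010011010001


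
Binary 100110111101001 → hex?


Group into 4-bit nibbles: 0100110111101001
  0100 = 4
  1101 = D
  1110 = E
  1001 = 9
= 0x4DE9


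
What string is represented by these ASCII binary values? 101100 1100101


Codes (binary): 101100 1100101
Per-code ASCII lookup:
  101100 = 44  (special character) → ','
  1100101 = 101  (range 97-122: lowercase, 101 - 97 = 4) → 'e'
= ',e'


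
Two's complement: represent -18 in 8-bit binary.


Original: 00010010
Step 1 - Invert all bits: 11101101
Step 2 - Add 1: 11101101 + 1
= 11101110 (represents -18)


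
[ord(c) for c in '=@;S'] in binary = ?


String: '=@;S'  (4 characters)
Per-character ASCII lookup:
  '=': special character: '=' = 61 → 111101
  '@': special character: '@' = 64 → 1000000
  ';': special character: ';' = 59 → 111011
  'S': uppercase starts at 65: 'S' = 65 + 18 = 83 → 1010011
= 111101 1000000 111011 1010011


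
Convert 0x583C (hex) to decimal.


Positional values:
Position 0: C × 16^0 = 12 × 1 = 12
Position 1: 3 × 16^1 = 3 × 16 = 48
Position 2: 8 × 16^2 = 8 × 256 = 2048
Position 3: 5 × 16^3 = 5 × 4096 = 20480
Sum = 12 + 48 + 2048 + 20480
= 22588


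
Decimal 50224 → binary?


Divide by 2 repeatedly:
50224 ÷ 2 = 25112 remainder 0
25112 ÷ 2 = 12556 remainder 0
12556 ÷ 2 = 6278 remainder 0
6278 ÷ 2 = 3139 remainder 0
3139 ÷ 2 = 1569 remainder 1
1569 ÷ 2 = 784 remainder 1
784 ÷ 2 = 392 remainder 0
392 ÷ 2 = 196 remainder 0
196 ÷ 2 = 98 remainder 0
98 ÷ 2 = 49 remainder 0
49 ÷ 2 = 24 remainder 1
24 ÷ 2 = 12 remainder 0
12 ÷ 2 = 6 remainder 0
6 ÷ 2 = 3 remainder 0
3 ÷ 2 = 1 remainder 1
1 ÷ 2 = 0 remainder 1
Reading remainders bottom-up:
= 1100010000110000


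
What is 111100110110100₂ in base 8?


Group into 3-bit groups: 111100110110100
  111 = 7
  100 = 4
  110 = 6
  110 = 6
  100 = 4
= 0o74664


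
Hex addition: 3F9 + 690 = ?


Align and add column by column (LSB to MSB, each column mod 16 with carry):
  03F9
+ 0690
  ----
  col 0: 9(9) + 0(0) + 0 (carry in) = 9 → 9(9), carry out 0
  col 1: F(15) + 9(9) + 0 (carry in) = 24 → 8(8), carry out 1
  col 2: 3(3) + 6(6) + 1 (carry in) = 10 → A(10), carry out 0
  col 3: 0(0) + 0(0) + 0 (carry in) = 0 → 0(0), carry out 0
Reading digits MSB→LSB: 0A89
Strip leading zeros: A89
= 0xA89


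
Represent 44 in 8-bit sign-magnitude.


Sign bit: 0 (positive)
Magnitude: 44 = 0101100
= 00101100


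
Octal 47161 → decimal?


Positional values:
Position 0: 1 × 8^0 = 1
Position 1: 6 × 8^1 = 48
Position 2: 1 × 8^2 = 64
Position 3: 7 × 8^3 = 3584
Position 4: 4 × 8^4 = 16384
Sum = 1 + 48 + 64 + 3584 + 16384
= 20081


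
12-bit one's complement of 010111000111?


Original: 010111000111
Invert all bits:
  bit 0: 0 → 1
  bit 1: 1 → 0
  bit 2: 0 → 1
  bit 3: 1 → 0
  bit 4: 1 → 0
  bit 5: 1 → 0
  bit 6: 0 → 1
  bit 7: 0 → 1
  bit 8: 0 → 1
  bit 9: 1 → 0
  bit 10: 1 → 0
  bit 11: 1 → 0
= 101000111000


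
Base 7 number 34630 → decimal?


Positional values (base 7):
  0 × 7^0 = 0 × 1 = 0
  3 × 7^1 = 3 × 7 = 21
  6 × 7^2 = 6 × 49 = 294
  4 × 7^3 = 4 × 343 = 1372
  3 × 7^4 = 3 × 2401 = 7203
Sum = 0 + 21 + 294 + 1372 + 7203
= 8890


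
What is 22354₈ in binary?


Each octal digit → 3 binary bits:
  2 = 010
  2 = 010
  3 = 011
  5 = 101
  4 = 100
Concatenate: 010 010 011 101 100
= 010010011101100


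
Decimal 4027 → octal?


Divide by 8 repeatedly:
4027 ÷ 8 = 503 remainder 3
503 ÷ 8 = 62 remainder 7
62 ÷ 8 = 7 remainder 6
7 ÷ 8 = 0 remainder 7
Reading remainders bottom-up:
= 0o7673


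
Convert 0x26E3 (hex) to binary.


Each hex digit → 4 binary bits:
  2 = 0010
  6 = 0110
  E = 1110
  3 = 0011
Concatenate: 0010 0110 1110 0011
= 0010011011100011


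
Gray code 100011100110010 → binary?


Gray code: 100011100110010
MSB stays the same: 1
Each subsequent bit = prev_binary XOR current_gray:
  B[1] = 1 XOR 0 = 1
  B[2] = 1 XOR 0 = 1
  B[3] = 1 XOR 0 = 1
  B[4] = 1 XOR 1 = 0
  B[5] = 0 XOR 1 = 1
  B[6] = 1 XOR 1 = 0
  B[7] = 0 XOR 0 = 0
  B[8] = 0 XOR 0 = 0
  B[9] = 0 XOR 1 = 1
  B[10] = 1 XOR 1 = 0
  B[11] = 0 XOR 0 = 0
  B[12] = 0 XOR 0 = 0
  B[13] = 0 XOR 1 = 1
  B[14] = 1 XOR 0 = 1
= 111101000100011 (31267 decimal)


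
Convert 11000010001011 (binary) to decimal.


Positional values:
Bit 0: 1 × 2^0 = 1
Bit 1: 1 × 2^1 = 2
Bit 3: 1 × 2^3 = 8
Bit 7: 1 × 2^7 = 128
Bit 12: 1 × 2^12 = 4096
Bit 13: 1 × 2^13 = 8192
Sum = 1 + 2 + 8 + 128 + 4096 + 8192
= 12427


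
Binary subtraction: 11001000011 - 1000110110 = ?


Align and subtract column by column (LSB to MSB, borrowing when needed):
  11001000011
- 01000110110
  -----------
  col 0: (1 - 0 borrow-in) - 0 → 1 - 0 = 1, borrow out 0
  col 1: (1 - 0 borrow-in) - 1 → 1 - 1 = 0, borrow out 0
  col 2: (0 - 0 borrow-in) - 1 → borrow from next column: (0+2) - 1 = 1, borrow out 1
  col 3: (0 - 1 borrow-in) - 0 → borrow from next column: (-1+2) - 0 = 1, borrow out 1
  col 4: (0 - 1 borrow-in) - 1 → borrow from next column: (-1+2) - 1 = 0, borrow out 1
  col 5: (0 - 1 borrow-in) - 1 → borrow from next column: (-1+2) - 1 = 0, borrow out 1
  col 6: (1 - 1 borrow-in) - 0 → 0 - 0 = 0, borrow out 0
  col 7: (0 - 0 borrow-in) - 0 → 0 - 0 = 0, borrow out 0
  col 8: (0 - 0 borrow-in) - 0 → 0 - 0 = 0, borrow out 0
  col 9: (1 - 0 borrow-in) - 1 → 1 - 1 = 0, borrow out 0
  col 10: (1 - 0 borrow-in) - 0 → 1 - 0 = 1, borrow out 0
Reading bits MSB→LSB: 10000001101
Strip leading zeros: 10000001101
= 10000001101


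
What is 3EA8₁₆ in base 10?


Positional values:
Position 0: 8 × 16^0 = 8 × 1 = 8
Position 1: A × 16^1 = 10 × 16 = 160
Position 2: E × 16^2 = 14 × 256 = 3584
Position 3: 3 × 16^3 = 3 × 4096 = 12288
Sum = 8 + 160 + 3584 + 12288
= 16040


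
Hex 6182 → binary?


Each hex digit → 4 binary bits:
  6 = 0110
  1 = 0001
  8 = 1000
  2 = 0010
Concatenate: 0110 0001 1000 0010
= 0110000110000010


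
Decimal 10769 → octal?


Divide by 8 repeatedly:
10769 ÷ 8 = 1346 remainder 1
1346 ÷ 8 = 168 remainder 2
168 ÷ 8 = 21 remainder 0
21 ÷ 8 = 2 remainder 5
2 ÷ 8 = 0 remainder 2
Reading remainders bottom-up:
= 0o25021


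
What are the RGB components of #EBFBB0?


Hex: #EBFBB0
R = EB₁₆ = 235
G = FB₁₆ = 251
B = B0₁₆ = 176
= RGB(235, 251, 176)


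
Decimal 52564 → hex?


Divide by 16 repeatedly:
52564 ÷ 16 = 3285 remainder 4 (4)
3285 ÷ 16 = 205 remainder 5 (5)
205 ÷ 16 = 12 remainder 13 (D)
12 ÷ 16 = 0 remainder 12 (C)
Reading remainders bottom-up:
= 0xCD54


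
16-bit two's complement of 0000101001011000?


Original: 0000101001011000
Step 1 - Invert all bits: 1111010110100111
Step 2 - Add 1: 1111010110100111 + 1
= 1111010110101000 (represents -2648)


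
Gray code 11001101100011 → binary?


Gray code: 11001101100011
MSB stays the same: 1
Each subsequent bit = prev_binary XOR current_gray:
  B[1] = 1 XOR 1 = 0
  B[2] = 0 XOR 0 = 0
  B[3] = 0 XOR 0 = 0
  B[4] = 0 XOR 1 = 1
  B[5] = 1 XOR 1 = 0
  B[6] = 0 XOR 0 = 0
  B[7] = 0 XOR 1 = 1
  B[8] = 1 XOR 1 = 0
  B[9] = 0 XOR 0 = 0
  B[10] = 0 XOR 0 = 0
  B[11] = 0 XOR 0 = 0
  B[12] = 0 XOR 1 = 1
  B[13] = 1 XOR 1 = 0
= 10001001000010 (8770 decimal)


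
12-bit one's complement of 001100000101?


Original: 001100000101
Invert all bits:
  bit 0: 0 → 1
  bit 1: 0 → 1
  bit 2: 1 → 0
  bit 3: 1 → 0
  bit 4: 0 → 1
  bit 5: 0 → 1
  bit 6: 0 → 1
  bit 7: 0 → 1
  bit 8: 0 → 1
  bit 9: 1 → 0
  bit 10: 0 → 1
  bit 11: 1 → 0
= 110011111010


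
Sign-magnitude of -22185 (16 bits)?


Sign bit: 1 (negative)
Magnitude: 22185 = 101011010101001
= 1101011010101001


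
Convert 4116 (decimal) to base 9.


Divide by 9 repeatedly:
4116 ÷ 9 = 457 remainder 3
457 ÷ 9 = 50 remainder 7
50 ÷ 9 = 5 remainder 5
5 ÷ 9 = 0 remainder 5
Reading remainders bottom-up:
= 5573


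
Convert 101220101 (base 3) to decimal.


Positional values (base 3):
  1 × 3^0 = 1 × 1 = 1
  0 × 3^1 = 0 × 3 = 0
  1 × 3^2 = 1 × 9 = 9
  0 × 3^3 = 0 × 27 = 0
  2 × 3^4 = 2 × 81 = 162
  2 × 3^5 = 2 × 243 = 486
  1 × 3^6 = 1 × 729 = 729
  0 × 3^7 = 0 × 2187 = 0
  1 × 3^8 = 1 × 6561 = 6561
Sum = 1 + 0 + 9 + 0 + 162 + 486 + 729 + 0 + 6561
= 7948


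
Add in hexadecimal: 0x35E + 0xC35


Align and add column by column (LSB to MSB, each column mod 16 with carry):
  035E
+ 0C35
  ----
  col 0: E(14) + 5(5) + 0 (carry in) = 19 → 3(3), carry out 1
  col 1: 5(5) + 3(3) + 1 (carry in) = 9 → 9(9), carry out 0
  col 2: 3(3) + C(12) + 0 (carry in) = 15 → F(15), carry out 0
  col 3: 0(0) + 0(0) + 0 (carry in) = 0 → 0(0), carry out 0
Reading digits MSB→LSB: 0F93
Strip leading zeros: F93
= 0xF93


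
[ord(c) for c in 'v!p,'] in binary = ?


String: 'v!p,'  (4 characters)
Per-character ASCII lookup:
  'v': lowercase starts at 97: 'v' = 97 + 21 = 118 → 1110110
  '!': special character: '!' = 33 → 100001
  'p': lowercase starts at 97: 'p' = 97 + 15 = 112 → 1110000
  ',': special character: ',' = 44 → 101100
= 1110110 100001 1110000 101100


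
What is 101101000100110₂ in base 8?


Group into 3-bit groups: 101101000100110
  101 = 5
  101 = 5
  000 = 0
  100 = 4
  110 = 6
= 0o55046


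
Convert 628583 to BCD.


Each digit → 4-bit binary:
  6 → 0110
  2 → 0010
  8 → 1000
  5 → 0101
  8 → 1000
  3 → 0011
= 0110 0010 1000 0101 1000 0011


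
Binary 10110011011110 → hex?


Group into 4-bit nibbles: 0010110011011110
  0010 = 2
  1100 = C
  1101 = D
  1110 = E
= 0x2CDE


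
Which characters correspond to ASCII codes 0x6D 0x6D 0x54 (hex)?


Codes (hex): 0x6D 0x6D 0x54
Per-code ASCII lookup:
  0x6D = 109  (range 97-122: lowercase, 109 - 97 = 12) → 'm'
  0x6D = 109  (range 97-122: lowercase, 109 - 97 = 12) → 'm'
  0x54 = 84  (range 65-90: uppercase, 84 - 65 = 19) → 'T'
= 'mmT'


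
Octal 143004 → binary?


Each octal digit → 3 binary bits:
  1 = 001
  4 = 100
  3 = 011
  0 = 000
  0 = 000
  4 = 100
Concatenate: 001 100 011 000 000 100
= 001100011000000100


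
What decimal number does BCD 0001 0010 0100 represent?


Each 4-bit group → digit:
  0001 → 1
  0010 → 2
  0100 → 4
= 124


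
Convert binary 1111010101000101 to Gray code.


Binary: 1111010101000101
Gray code: G = B XOR (B >> 1)
B >> 1 = 0111101010100010
1111010101000101 XOR 0111101010100010:
  1 XOR 0 = 1
  1 XOR 1 = 0
  1 XOR 1 = 0
  1 XOR 1 = 0
  0 XOR 1 = 1
  1 XOR 0 = 1
  0 XOR 1 = 1
  1 XOR 0 = 1
  0 XOR 1 = 1
  1 XOR 0 = 1
  0 XOR 1 = 1
  0 XOR 0 = 0
  0 XOR 0 = 0
  1 XOR 0 = 1
  0 XOR 1 = 1
  1 XOR 0 = 1
= 1000111111100111


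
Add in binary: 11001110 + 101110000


Align and add column by column (LSB to MSB, carry propagating):
  0011001110
+ 0101110000
  ----------
  col 0: 0 + 0 + 0 (carry in) = 0 → bit 0, carry out 0
  col 1: 1 + 0 + 0 (carry in) = 1 → bit 1, carry out 0
  col 2: 1 + 0 + 0 (carry in) = 1 → bit 1, carry out 0
  col 3: 1 + 0 + 0 (carry in) = 1 → bit 1, carry out 0
  col 4: 0 + 1 + 0 (carry in) = 1 → bit 1, carry out 0
  col 5: 0 + 1 + 0 (carry in) = 1 → bit 1, carry out 0
  col 6: 1 + 1 + 0 (carry in) = 2 → bit 0, carry out 1
  col 7: 1 + 0 + 1 (carry in) = 2 → bit 0, carry out 1
  col 8: 0 + 1 + 1 (carry in) = 2 → bit 0, carry out 1
  col 9: 0 + 0 + 1 (carry in) = 1 → bit 1, carry out 0
Reading bits MSB→LSB: 1000111110
Strip leading zeros: 1000111110
= 1000111110


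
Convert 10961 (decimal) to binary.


Divide by 2 repeatedly:
10961 ÷ 2 = 5480 remainder 1
5480 ÷ 2 = 2740 remainder 0
2740 ÷ 2 = 1370 remainder 0
1370 ÷ 2 = 685 remainder 0
685 ÷ 2 = 342 remainder 1
342 ÷ 2 = 171 remainder 0
171 ÷ 2 = 85 remainder 1
85 ÷ 2 = 42 remainder 1
42 ÷ 2 = 21 remainder 0
21 ÷ 2 = 10 remainder 1
10 ÷ 2 = 5 remainder 0
5 ÷ 2 = 2 remainder 1
2 ÷ 2 = 1 remainder 0
1 ÷ 2 = 0 remainder 1
Reading remainders bottom-up:
= 10101011010001


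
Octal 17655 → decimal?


Positional values:
Position 0: 5 × 8^0 = 5
Position 1: 5 × 8^1 = 40
Position 2: 6 × 8^2 = 384
Position 3: 7 × 8^3 = 3584
Position 4: 1 × 8^4 = 4096
Sum = 5 + 40 + 384 + 3584 + 4096
= 8109


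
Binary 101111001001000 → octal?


Group into 3-bit groups: 101111001001000
  101 = 5
  111 = 7
  001 = 1
  001 = 1
  000 = 0
= 0o57110


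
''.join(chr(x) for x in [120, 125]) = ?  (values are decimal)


Codes (decimal): 120 125
Per-code ASCII lookup:
  120  (range 97-122: lowercase, 120 - 97 = 23) → 'x'
  125  (special character) → '}'
= 'x}'


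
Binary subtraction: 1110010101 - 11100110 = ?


Align and subtract column by column (LSB to MSB, borrowing when needed):
  1110010101
- 0011100110
  ----------
  col 0: (1 - 0 borrow-in) - 0 → 1 - 0 = 1, borrow out 0
  col 1: (0 - 0 borrow-in) - 1 → borrow from next column: (0+2) - 1 = 1, borrow out 1
  col 2: (1 - 1 borrow-in) - 1 → borrow from next column: (0+2) - 1 = 1, borrow out 1
  col 3: (0 - 1 borrow-in) - 0 → borrow from next column: (-1+2) - 0 = 1, borrow out 1
  col 4: (1 - 1 borrow-in) - 0 → 0 - 0 = 0, borrow out 0
  col 5: (0 - 0 borrow-in) - 1 → borrow from next column: (0+2) - 1 = 1, borrow out 1
  col 6: (0 - 1 borrow-in) - 1 → borrow from next column: (-1+2) - 1 = 0, borrow out 1
  col 7: (1 - 1 borrow-in) - 1 → borrow from next column: (0+2) - 1 = 1, borrow out 1
  col 8: (1 - 1 borrow-in) - 0 → 0 - 0 = 0, borrow out 0
  col 9: (1 - 0 borrow-in) - 0 → 1 - 0 = 1, borrow out 0
Reading bits MSB→LSB: 1010101111
Strip leading zeros: 1010101111
= 1010101111


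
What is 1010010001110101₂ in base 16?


Group into 4-bit nibbles: 1010010001110101
  1010 = A
  0100 = 4
  0111 = 7
  0101 = 5
= 0xA475


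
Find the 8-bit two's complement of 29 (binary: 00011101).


Original: 00011101
Step 1 - Invert all bits: 11100010
Step 2 - Add 1: 11100010 + 1
= 11100011 (represents -29)


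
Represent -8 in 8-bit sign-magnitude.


Sign bit: 1 (negative)
Magnitude: 8 = 0001000
= 10001000


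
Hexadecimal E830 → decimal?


Positional values:
Position 0: 0 × 16^0 = 0 × 1 = 0
Position 1: 3 × 16^1 = 3 × 16 = 48
Position 2: 8 × 16^2 = 8 × 256 = 2048
Position 3: E × 16^3 = 14 × 4096 = 57344
Sum = 0 + 48 + 2048 + 57344
= 59440


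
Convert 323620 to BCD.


Each digit → 4-bit binary:
  3 → 0011
  2 → 0010
  3 → 0011
  6 → 0110
  2 → 0010
  0 → 0000
= 0011 0010 0011 0110 0010 0000


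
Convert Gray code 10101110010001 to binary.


Gray code: 10101110010001
MSB stays the same: 1
Each subsequent bit = prev_binary XOR current_gray:
  B[1] = 1 XOR 0 = 1
  B[2] = 1 XOR 1 = 0
  B[3] = 0 XOR 0 = 0
  B[4] = 0 XOR 1 = 1
  B[5] = 1 XOR 1 = 0
  B[6] = 0 XOR 1 = 1
  B[7] = 1 XOR 0 = 1
  B[8] = 1 XOR 0 = 1
  B[9] = 1 XOR 1 = 0
  B[10] = 0 XOR 0 = 0
  B[11] = 0 XOR 0 = 0
  B[12] = 0 XOR 0 = 0
  B[13] = 0 XOR 1 = 1
= 11001011100001 (13025 decimal)


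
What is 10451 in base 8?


Divide by 8 repeatedly:
10451 ÷ 8 = 1306 remainder 3
1306 ÷ 8 = 163 remainder 2
163 ÷ 8 = 20 remainder 3
20 ÷ 8 = 2 remainder 4
2 ÷ 8 = 0 remainder 2
Reading remainders bottom-up:
= 0o24323


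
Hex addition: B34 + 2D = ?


Align and add column by column (LSB to MSB, each column mod 16 with carry):
  0B34
+ 002D
  ----
  col 0: 4(4) + D(13) + 0 (carry in) = 17 → 1(1), carry out 1
  col 1: 3(3) + 2(2) + 1 (carry in) = 6 → 6(6), carry out 0
  col 2: B(11) + 0(0) + 0 (carry in) = 11 → B(11), carry out 0
  col 3: 0(0) + 0(0) + 0 (carry in) = 0 → 0(0), carry out 0
Reading digits MSB→LSB: 0B61
Strip leading zeros: B61
= 0xB61


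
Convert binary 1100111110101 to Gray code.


Binary: 1100111110101
Gray code: G = B XOR (B >> 1)
B >> 1 = 0110011111010
1100111110101 XOR 0110011111010:
  1 XOR 0 = 1
  1 XOR 1 = 0
  0 XOR 1 = 1
  0 XOR 0 = 0
  1 XOR 0 = 1
  1 XOR 1 = 0
  1 XOR 1 = 0
  1 XOR 1 = 0
  1 XOR 1 = 0
  0 XOR 1 = 1
  1 XOR 0 = 1
  0 XOR 1 = 1
  1 XOR 0 = 1
= 1010100001111


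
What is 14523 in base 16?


Divide by 16 repeatedly:
14523 ÷ 16 = 907 remainder 11 (B)
907 ÷ 16 = 56 remainder 11 (B)
56 ÷ 16 = 3 remainder 8 (8)
3 ÷ 16 = 0 remainder 3 (3)
Reading remainders bottom-up:
= 0x38BB


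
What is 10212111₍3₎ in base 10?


Positional values (base 3):
  1 × 3^0 = 1 × 1 = 1
  1 × 3^1 = 1 × 3 = 3
  1 × 3^2 = 1 × 9 = 9
  2 × 3^3 = 2 × 27 = 54
  1 × 3^4 = 1 × 81 = 81
  2 × 3^5 = 2 × 243 = 486
  0 × 3^6 = 0 × 729 = 0
  1 × 3^7 = 1 × 2187 = 2187
Sum = 1 + 3 + 9 + 54 + 81 + 486 + 0 + 2187
= 2821


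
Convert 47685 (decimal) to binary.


Divide by 2 repeatedly:
47685 ÷ 2 = 23842 remainder 1
23842 ÷ 2 = 11921 remainder 0
11921 ÷ 2 = 5960 remainder 1
5960 ÷ 2 = 2980 remainder 0
2980 ÷ 2 = 1490 remainder 0
1490 ÷ 2 = 745 remainder 0
745 ÷ 2 = 372 remainder 1
372 ÷ 2 = 186 remainder 0
186 ÷ 2 = 93 remainder 0
93 ÷ 2 = 46 remainder 1
46 ÷ 2 = 23 remainder 0
23 ÷ 2 = 11 remainder 1
11 ÷ 2 = 5 remainder 1
5 ÷ 2 = 2 remainder 1
2 ÷ 2 = 1 remainder 0
1 ÷ 2 = 0 remainder 1
Reading remainders bottom-up:
= 1011101001000101


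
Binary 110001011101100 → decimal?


Positional values:
Bit 2: 1 × 2^2 = 4
Bit 3: 1 × 2^3 = 8
Bit 5: 1 × 2^5 = 32
Bit 6: 1 × 2^6 = 64
Bit 7: 1 × 2^7 = 128
Bit 9: 1 × 2^9 = 512
Bit 13: 1 × 2^13 = 8192
Bit 14: 1 × 2^14 = 16384
Sum = 4 + 8 + 32 + 64 + 128 + 512 + 8192 + 16384
= 25324


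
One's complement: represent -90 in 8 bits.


Original: 01011010
Invert all bits:
  bit 0: 0 → 1
  bit 1: 1 → 0
  bit 2: 0 → 1
  bit 3: 1 → 0
  bit 4: 1 → 0
  bit 5: 0 → 1
  bit 6: 1 → 0
  bit 7: 0 → 1
= 10100101


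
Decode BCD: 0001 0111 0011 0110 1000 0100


Each 4-bit group → digit:
  0001 → 1
  0111 → 7
  0011 → 3
  0110 → 6
  1000 → 8
  0100 → 4
= 173684


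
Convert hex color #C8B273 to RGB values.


Hex: #C8B273
R = C8₁₆ = 200
G = B2₁₆ = 178
B = 73₁₆ = 115
= RGB(200, 178, 115)


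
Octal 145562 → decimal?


Positional values:
Position 0: 2 × 8^0 = 2
Position 1: 6 × 8^1 = 48
Position 2: 5 × 8^2 = 320
Position 3: 5 × 8^3 = 2560
Position 4: 4 × 8^4 = 16384
Position 5: 1 × 8^5 = 32768
Sum = 2 + 48 + 320 + 2560 + 16384 + 32768
= 52082


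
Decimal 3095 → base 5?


Divide by 5 repeatedly:
3095 ÷ 5 = 619 remainder 0
619 ÷ 5 = 123 remainder 4
123 ÷ 5 = 24 remainder 3
24 ÷ 5 = 4 remainder 4
4 ÷ 5 = 0 remainder 4
Reading remainders bottom-up:
= 44340


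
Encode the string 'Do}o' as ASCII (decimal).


String: 'Do}o'  (4 characters)
Per-character ASCII lookup:
  'D': uppercase starts at 65: 'D' = 65 + 3 = 68
  'o': lowercase starts at 97: 'o' = 97 + 14 = 111
  '}': special character: '}' = 125
  'o': lowercase starts at 97: 'o' = 97 + 14 = 111
= 68 111 125 111


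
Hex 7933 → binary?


Each hex digit → 4 binary bits:
  7 = 0111
  9 = 1001
  3 = 0011
  3 = 0011
Concatenate: 0111 1001 0011 0011
= 0111100100110011


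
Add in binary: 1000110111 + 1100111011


Align and add column by column (LSB to MSB, carry propagating):
  01000110111
+ 01100111011
  -----------
  col 0: 1 + 1 + 0 (carry in) = 2 → bit 0, carry out 1
  col 1: 1 + 1 + 1 (carry in) = 3 → bit 1, carry out 1
  col 2: 1 + 0 + 1 (carry in) = 2 → bit 0, carry out 1
  col 3: 0 + 1 + 1 (carry in) = 2 → bit 0, carry out 1
  col 4: 1 + 1 + 1 (carry in) = 3 → bit 1, carry out 1
  col 5: 1 + 1 + 1 (carry in) = 3 → bit 1, carry out 1
  col 6: 0 + 0 + 1 (carry in) = 1 → bit 1, carry out 0
  col 7: 0 + 0 + 0 (carry in) = 0 → bit 0, carry out 0
  col 8: 0 + 1 + 0 (carry in) = 1 → bit 1, carry out 0
  col 9: 1 + 1 + 0 (carry in) = 2 → bit 0, carry out 1
  col 10: 0 + 0 + 1 (carry in) = 1 → bit 1, carry out 0
Reading bits MSB→LSB: 10101110010
Strip leading zeros: 10101110010
= 10101110010


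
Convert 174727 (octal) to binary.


Each octal digit → 3 binary bits:
  1 = 001
  7 = 111
  4 = 100
  7 = 111
  2 = 010
  7 = 111
Concatenate: 001 111 100 111 010 111
= 001111100111010111


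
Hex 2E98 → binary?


Each hex digit → 4 binary bits:
  2 = 0010
  E = 1110
  9 = 1001
  8 = 1000
Concatenate: 0010 1110 1001 1000
= 0010111010011000


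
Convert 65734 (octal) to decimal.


Positional values:
Position 0: 4 × 8^0 = 4
Position 1: 3 × 8^1 = 24
Position 2: 7 × 8^2 = 448
Position 3: 5 × 8^3 = 2560
Position 4: 6 × 8^4 = 24576
Sum = 4 + 24 + 448 + 2560 + 24576
= 27612


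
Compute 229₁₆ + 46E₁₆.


Align and add column by column (LSB to MSB, each column mod 16 with carry):
  0229
+ 046E
  ----
  col 0: 9(9) + E(14) + 0 (carry in) = 23 → 7(7), carry out 1
  col 1: 2(2) + 6(6) + 1 (carry in) = 9 → 9(9), carry out 0
  col 2: 2(2) + 4(4) + 0 (carry in) = 6 → 6(6), carry out 0
  col 3: 0(0) + 0(0) + 0 (carry in) = 0 → 0(0), carry out 0
Reading digits MSB→LSB: 0697
Strip leading zeros: 697
= 0x697


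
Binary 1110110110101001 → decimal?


Positional values:
Bit 0: 1 × 2^0 = 1
Bit 3: 1 × 2^3 = 8
Bit 5: 1 × 2^5 = 32
Bit 7: 1 × 2^7 = 128
Bit 8: 1 × 2^8 = 256
Bit 10: 1 × 2^10 = 1024
Bit 11: 1 × 2^11 = 2048
Bit 13: 1 × 2^13 = 8192
Bit 14: 1 × 2^14 = 16384
Bit 15: 1 × 2^15 = 32768
Sum = 1 + 8 + 32 + 128 + 256 + 1024 + 2048 + 8192 + 16384 + 32768
= 60841


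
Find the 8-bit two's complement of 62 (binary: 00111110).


Original: 00111110
Step 1 - Invert all bits: 11000001
Step 2 - Add 1: 11000001 + 1
= 11000010 (represents -62)


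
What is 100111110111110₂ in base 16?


Group into 4-bit nibbles: 0100111110111110
  0100 = 4
  1111 = F
  1011 = B
  1110 = E
= 0x4FBE


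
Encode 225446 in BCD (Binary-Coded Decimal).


Each digit → 4-bit binary:
  2 → 0010
  2 → 0010
  5 → 0101
  4 → 0100
  4 → 0100
  6 → 0110
= 0010 0010 0101 0100 0100 0110


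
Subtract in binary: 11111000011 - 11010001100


Align and subtract column by column (LSB to MSB, borrowing when needed):
  11111000011
- 11010001100
  -----------
  col 0: (1 - 0 borrow-in) - 0 → 1 - 0 = 1, borrow out 0
  col 1: (1 - 0 borrow-in) - 0 → 1 - 0 = 1, borrow out 0
  col 2: (0 - 0 borrow-in) - 1 → borrow from next column: (0+2) - 1 = 1, borrow out 1
  col 3: (0 - 1 borrow-in) - 1 → borrow from next column: (-1+2) - 1 = 0, borrow out 1
  col 4: (0 - 1 borrow-in) - 0 → borrow from next column: (-1+2) - 0 = 1, borrow out 1
  col 5: (0 - 1 borrow-in) - 0 → borrow from next column: (-1+2) - 0 = 1, borrow out 1
  col 6: (1 - 1 borrow-in) - 0 → 0 - 0 = 0, borrow out 0
  col 7: (1 - 0 borrow-in) - 1 → 1 - 1 = 0, borrow out 0
  col 8: (1 - 0 borrow-in) - 0 → 1 - 0 = 1, borrow out 0
  col 9: (1 - 0 borrow-in) - 1 → 1 - 1 = 0, borrow out 0
  col 10: (1 - 0 borrow-in) - 1 → 1 - 1 = 0, borrow out 0
Reading bits MSB→LSB: 00100110111
Strip leading zeros: 100110111
= 100110111


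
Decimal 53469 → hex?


Divide by 16 repeatedly:
53469 ÷ 16 = 3341 remainder 13 (D)
3341 ÷ 16 = 208 remainder 13 (D)
208 ÷ 16 = 13 remainder 0 (0)
13 ÷ 16 = 0 remainder 13 (D)
Reading remainders bottom-up:
= 0xD0DD


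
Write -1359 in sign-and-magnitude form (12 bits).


Sign bit: 1 (negative)
Magnitude: 1359 = 10101001111
= 110101001111


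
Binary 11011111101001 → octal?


Group into 3-bit groups: 011011111101001
  011 = 3
  011 = 3
  111 = 7
  101 = 5
  001 = 1
= 0o33751


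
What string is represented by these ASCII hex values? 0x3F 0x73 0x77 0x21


Codes (hex): 0x3F 0x73 0x77 0x21
Per-code ASCII lookup:
  0x3F = 63  (special character) → '?'
  0x73 = 115  (range 97-122: lowercase, 115 - 97 = 18) → 's'
  0x77 = 119  (range 97-122: lowercase, 119 - 97 = 22) → 'w'
  0x21 = 33  (special character) → '!'
= '?sw!'


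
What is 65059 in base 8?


Divide by 8 repeatedly:
65059 ÷ 8 = 8132 remainder 3
8132 ÷ 8 = 1016 remainder 4
1016 ÷ 8 = 127 remainder 0
127 ÷ 8 = 15 remainder 7
15 ÷ 8 = 1 remainder 7
1 ÷ 8 = 0 remainder 1
Reading remainders bottom-up:
= 0o177043


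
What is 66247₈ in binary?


Each octal digit → 3 binary bits:
  6 = 110
  6 = 110
  2 = 010
  4 = 100
  7 = 111
Concatenate: 110 110 010 100 111
= 110110010100111


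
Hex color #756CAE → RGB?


Hex: #756CAE
R = 75₁₆ = 117
G = 6C₁₆ = 108
B = AE₁₆ = 174
= RGB(117, 108, 174)


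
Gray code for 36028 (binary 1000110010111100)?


Binary: 1000110010111100
Gray code: G = B XOR (B >> 1)
B >> 1 = 0100011001011110
1000110010111100 XOR 0100011001011110:
  1 XOR 0 = 1
  0 XOR 1 = 1
  0 XOR 0 = 0
  0 XOR 0 = 0
  1 XOR 0 = 1
  1 XOR 1 = 0
  0 XOR 1 = 1
  0 XOR 0 = 0
  1 XOR 0 = 1
  0 XOR 1 = 1
  1 XOR 0 = 1
  1 XOR 1 = 0
  1 XOR 1 = 0
  1 XOR 1 = 0
  0 XOR 1 = 1
  0 XOR 0 = 0
= 1100101011100010


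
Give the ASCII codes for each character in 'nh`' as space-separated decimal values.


String: 'nh`'  (3 characters)
Per-character ASCII lookup:
  'n': lowercase starts at 97: 'n' = 97 + 13 = 110
  'h': lowercase starts at 97: 'h' = 97 + 7 = 104
  '`': special character: '`' = 96
= 110 104 96


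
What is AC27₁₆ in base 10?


Positional values:
Position 0: 7 × 16^0 = 7 × 1 = 7
Position 1: 2 × 16^1 = 2 × 16 = 32
Position 2: C × 16^2 = 12 × 256 = 3072
Position 3: A × 16^3 = 10 × 4096 = 40960
Sum = 7 + 32 + 3072 + 40960
= 44071


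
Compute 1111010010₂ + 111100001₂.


Align and add column by column (LSB to MSB, carry propagating):
  01111010010
+ 00111100001
  -----------
  col 0: 0 + 1 + 0 (carry in) = 1 → bit 1, carry out 0
  col 1: 1 + 0 + 0 (carry in) = 1 → bit 1, carry out 0
  col 2: 0 + 0 + 0 (carry in) = 0 → bit 0, carry out 0
  col 3: 0 + 0 + 0 (carry in) = 0 → bit 0, carry out 0
  col 4: 1 + 0 + 0 (carry in) = 1 → bit 1, carry out 0
  col 5: 0 + 1 + 0 (carry in) = 1 → bit 1, carry out 0
  col 6: 1 + 1 + 0 (carry in) = 2 → bit 0, carry out 1
  col 7: 1 + 1 + 1 (carry in) = 3 → bit 1, carry out 1
  col 8: 1 + 1 + 1 (carry in) = 3 → bit 1, carry out 1
  col 9: 1 + 0 + 1 (carry in) = 2 → bit 0, carry out 1
  col 10: 0 + 0 + 1 (carry in) = 1 → bit 1, carry out 0
Reading bits MSB→LSB: 10110110011
Strip leading zeros: 10110110011
= 10110110011


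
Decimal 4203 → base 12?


Divide by 12 repeatedly:
4203 ÷ 12 = 350 remainder 3
350 ÷ 12 = 29 remainder 2
29 ÷ 12 = 2 remainder 5
2 ÷ 12 = 0 remainder 2
Reading remainders bottom-up:
= 2523


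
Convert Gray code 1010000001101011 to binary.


Gray code: 1010000001101011
MSB stays the same: 1
Each subsequent bit = prev_binary XOR current_gray:
  B[1] = 1 XOR 0 = 1
  B[2] = 1 XOR 1 = 0
  B[3] = 0 XOR 0 = 0
  B[4] = 0 XOR 0 = 0
  B[5] = 0 XOR 0 = 0
  B[6] = 0 XOR 0 = 0
  B[7] = 0 XOR 0 = 0
  B[8] = 0 XOR 0 = 0
  B[9] = 0 XOR 1 = 1
  B[10] = 1 XOR 1 = 0
  B[11] = 0 XOR 0 = 0
  B[12] = 0 XOR 1 = 1
  B[13] = 1 XOR 0 = 1
  B[14] = 1 XOR 1 = 0
  B[15] = 0 XOR 1 = 1
= 1100000001001101 (49229 decimal)


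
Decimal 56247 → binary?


Divide by 2 repeatedly:
56247 ÷ 2 = 28123 remainder 1
28123 ÷ 2 = 14061 remainder 1
14061 ÷ 2 = 7030 remainder 1
7030 ÷ 2 = 3515 remainder 0
3515 ÷ 2 = 1757 remainder 1
1757 ÷ 2 = 878 remainder 1
878 ÷ 2 = 439 remainder 0
439 ÷ 2 = 219 remainder 1
219 ÷ 2 = 109 remainder 1
109 ÷ 2 = 54 remainder 1
54 ÷ 2 = 27 remainder 0
27 ÷ 2 = 13 remainder 1
13 ÷ 2 = 6 remainder 1
6 ÷ 2 = 3 remainder 0
3 ÷ 2 = 1 remainder 1
1 ÷ 2 = 0 remainder 1
Reading remainders bottom-up:
= 1101101110110111


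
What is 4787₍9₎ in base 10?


Positional values (base 9):
  7 × 9^0 = 7 × 1 = 7
  8 × 9^1 = 8 × 9 = 72
  7 × 9^2 = 7 × 81 = 567
  4 × 9^3 = 4 × 729 = 2916
Sum = 7 + 72 + 567 + 2916
= 3562


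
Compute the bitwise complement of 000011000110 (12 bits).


Original: 000011000110
Invert all bits:
  bit 0: 0 → 1
  bit 1: 0 → 1
  bit 2: 0 → 1
  bit 3: 0 → 1
  bit 4: 1 → 0
  bit 5: 1 → 0
  bit 6: 0 → 1
  bit 7: 0 → 1
  bit 8: 0 → 1
  bit 9: 1 → 0
  bit 10: 1 → 0
  bit 11: 0 → 1
= 111100111001


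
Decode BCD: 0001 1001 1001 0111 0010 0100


Each 4-bit group → digit:
  0001 → 1
  1001 → 9
  1001 → 9
  0111 → 7
  0010 → 2
  0100 → 4
= 199724


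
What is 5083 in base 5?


Divide by 5 repeatedly:
5083 ÷ 5 = 1016 remainder 3
1016 ÷ 5 = 203 remainder 1
203 ÷ 5 = 40 remainder 3
40 ÷ 5 = 8 remainder 0
8 ÷ 5 = 1 remainder 3
1 ÷ 5 = 0 remainder 1
Reading remainders bottom-up:
= 130313


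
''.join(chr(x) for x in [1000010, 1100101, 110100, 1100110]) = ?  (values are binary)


Codes (binary): 1000010 1100101 110100 1100110
Per-code ASCII lookup:
  1000010 = 66  (range 65-90: uppercase, 66 - 65 = 1) → 'B'
  1100101 = 101  (range 97-122: lowercase, 101 - 97 = 4) → 'e'
  110100 = 52  (range 48-57: digits, 52 - 48 = 4) → '4'
  1100110 = 102  (range 97-122: lowercase, 102 - 97 = 5) → 'f'
= 'Be4f'


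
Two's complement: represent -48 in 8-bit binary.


Original: 00110000
Step 1 - Invert all bits: 11001111
Step 2 - Add 1: 11001111 + 1
= 11010000 (represents -48)


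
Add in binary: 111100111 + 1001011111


Align and add column by column (LSB to MSB, carry propagating):
  00111100111
+ 01001011111
  -----------
  col 0: 1 + 1 + 0 (carry in) = 2 → bit 0, carry out 1
  col 1: 1 + 1 + 1 (carry in) = 3 → bit 1, carry out 1
  col 2: 1 + 1 + 1 (carry in) = 3 → bit 1, carry out 1
  col 3: 0 + 1 + 1 (carry in) = 2 → bit 0, carry out 1
  col 4: 0 + 1 + 1 (carry in) = 2 → bit 0, carry out 1
  col 5: 1 + 0 + 1 (carry in) = 2 → bit 0, carry out 1
  col 6: 1 + 1 + 1 (carry in) = 3 → bit 1, carry out 1
  col 7: 1 + 0 + 1 (carry in) = 2 → bit 0, carry out 1
  col 8: 1 + 0 + 1 (carry in) = 2 → bit 0, carry out 1
  col 9: 0 + 1 + 1 (carry in) = 2 → bit 0, carry out 1
  col 10: 0 + 0 + 1 (carry in) = 1 → bit 1, carry out 0
Reading bits MSB→LSB: 10001000110
Strip leading zeros: 10001000110
= 10001000110


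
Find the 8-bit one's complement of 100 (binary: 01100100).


Original: 01100100
Invert all bits:
  bit 0: 0 → 1
  bit 1: 1 → 0
  bit 2: 1 → 0
  bit 3: 0 → 1
  bit 4: 0 → 1
  bit 5: 1 → 0
  bit 6: 0 → 1
  bit 7: 0 → 1
= 10011011


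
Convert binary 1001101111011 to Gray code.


Binary: 1001101111011
Gray code: G = B XOR (B >> 1)
B >> 1 = 0100110111101
1001101111011 XOR 0100110111101:
  1 XOR 0 = 1
  0 XOR 1 = 1
  0 XOR 0 = 0
  1 XOR 0 = 1
  1 XOR 1 = 0
  0 XOR 1 = 1
  1 XOR 0 = 1
  1 XOR 1 = 0
  1 XOR 1 = 0
  1 XOR 1 = 0
  0 XOR 1 = 1
  1 XOR 0 = 1
  1 XOR 1 = 0
= 1101011000110


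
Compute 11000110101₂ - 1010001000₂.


Align and subtract column by column (LSB to MSB, borrowing when needed):
  11000110101
- 01010001000
  -----------
  col 0: (1 - 0 borrow-in) - 0 → 1 - 0 = 1, borrow out 0
  col 1: (0 - 0 borrow-in) - 0 → 0 - 0 = 0, borrow out 0
  col 2: (1 - 0 borrow-in) - 0 → 1 - 0 = 1, borrow out 0
  col 3: (0 - 0 borrow-in) - 1 → borrow from next column: (0+2) - 1 = 1, borrow out 1
  col 4: (1 - 1 borrow-in) - 0 → 0 - 0 = 0, borrow out 0
  col 5: (1 - 0 borrow-in) - 0 → 1 - 0 = 1, borrow out 0
  col 6: (0 - 0 borrow-in) - 0 → 0 - 0 = 0, borrow out 0
  col 7: (0 - 0 borrow-in) - 1 → borrow from next column: (0+2) - 1 = 1, borrow out 1
  col 8: (0 - 1 borrow-in) - 0 → borrow from next column: (-1+2) - 0 = 1, borrow out 1
  col 9: (1 - 1 borrow-in) - 1 → borrow from next column: (0+2) - 1 = 1, borrow out 1
  col 10: (1 - 1 borrow-in) - 0 → 0 - 0 = 0, borrow out 0
Reading bits MSB→LSB: 01110101101
Strip leading zeros: 1110101101
= 1110101101


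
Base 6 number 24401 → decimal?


Positional values (base 6):
  1 × 6^0 = 1 × 1 = 1
  0 × 6^1 = 0 × 6 = 0
  4 × 6^2 = 4 × 36 = 144
  4 × 6^3 = 4 × 216 = 864
  2 × 6^4 = 2 × 1296 = 2592
Sum = 1 + 0 + 144 + 864 + 2592
= 3601


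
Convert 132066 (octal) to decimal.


Positional values:
Position 0: 6 × 8^0 = 6
Position 1: 6 × 8^1 = 48
Position 2: 0 × 8^2 = 0
Position 3: 2 × 8^3 = 1024
Position 4: 3 × 8^4 = 12288
Position 5: 1 × 8^5 = 32768
Sum = 6 + 48 + 0 + 1024 + 12288 + 32768
= 46134


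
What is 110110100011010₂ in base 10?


Positional values:
Bit 1: 1 × 2^1 = 2
Bit 3: 1 × 2^3 = 8
Bit 4: 1 × 2^4 = 16
Bit 8: 1 × 2^8 = 256
Bit 10: 1 × 2^10 = 1024
Bit 11: 1 × 2^11 = 2048
Bit 13: 1 × 2^13 = 8192
Bit 14: 1 × 2^14 = 16384
Sum = 2 + 8 + 16 + 256 + 1024 + 2048 + 8192 + 16384
= 27930


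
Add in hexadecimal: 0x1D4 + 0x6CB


Align and add column by column (LSB to MSB, each column mod 16 with carry):
  01D4
+ 06CB
  ----
  col 0: 4(4) + B(11) + 0 (carry in) = 15 → F(15), carry out 0
  col 1: D(13) + C(12) + 0 (carry in) = 25 → 9(9), carry out 1
  col 2: 1(1) + 6(6) + 1 (carry in) = 8 → 8(8), carry out 0
  col 3: 0(0) + 0(0) + 0 (carry in) = 0 → 0(0), carry out 0
Reading digits MSB→LSB: 089F
Strip leading zeros: 89F
= 0x89F


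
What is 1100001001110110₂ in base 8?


Group into 3-bit groups: 001100001001110110
  001 = 1
  100 = 4
  001 = 1
  001 = 1
  110 = 6
  110 = 6
= 0o141166


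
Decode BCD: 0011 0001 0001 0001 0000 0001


Each 4-bit group → digit:
  0011 → 3
  0001 → 1
  0001 → 1
  0001 → 1
  0000 → 0
  0001 → 1
= 311101


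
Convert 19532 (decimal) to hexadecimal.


Divide by 16 repeatedly:
19532 ÷ 16 = 1220 remainder 12 (C)
1220 ÷ 16 = 76 remainder 4 (4)
76 ÷ 16 = 4 remainder 12 (C)
4 ÷ 16 = 0 remainder 4 (4)
Reading remainders bottom-up:
= 0x4C4C


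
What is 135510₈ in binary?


Each octal digit → 3 binary bits:
  1 = 001
  3 = 011
  5 = 101
  5 = 101
  1 = 001
  0 = 000
Concatenate: 001 011 101 101 001 000
= 001011101101001000


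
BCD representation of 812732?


Each digit → 4-bit binary:
  8 → 1000
  1 → 0001
  2 → 0010
  7 → 0111
  3 → 0011
  2 → 0010
= 1000 0001 0010 0111 0011 0010


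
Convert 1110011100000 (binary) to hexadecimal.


Group into 4-bit nibbles: 0001110011100000
  0001 = 1
  1100 = C
  1110 = E
  0000 = 0
= 0x1CE0


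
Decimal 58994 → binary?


Divide by 2 repeatedly:
58994 ÷ 2 = 29497 remainder 0
29497 ÷ 2 = 14748 remainder 1
14748 ÷ 2 = 7374 remainder 0
7374 ÷ 2 = 3687 remainder 0
3687 ÷ 2 = 1843 remainder 1
1843 ÷ 2 = 921 remainder 1
921 ÷ 2 = 460 remainder 1
460 ÷ 2 = 230 remainder 0
230 ÷ 2 = 115 remainder 0
115 ÷ 2 = 57 remainder 1
57 ÷ 2 = 28 remainder 1
28 ÷ 2 = 14 remainder 0
14 ÷ 2 = 7 remainder 0
7 ÷ 2 = 3 remainder 1
3 ÷ 2 = 1 remainder 1
1 ÷ 2 = 0 remainder 1
Reading remainders bottom-up:
= 1110011001110010


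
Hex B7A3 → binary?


Each hex digit → 4 binary bits:
  B = 1011
  7 = 0111
  A = 1010
  3 = 0011
Concatenate: 1011 0111 1010 0011
= 1011011110100011


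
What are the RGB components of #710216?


Hex: #710216
R = 71₁₆ = 113
G = 02₁₆ = 2
B = 16₁₆ = 22
= RGB(113, 2, 22)


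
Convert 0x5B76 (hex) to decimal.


Positional values:
Position 0: 6 × 16^0 = 6 × 1 = 6
Position 1: 7 × 16^1 = 7 × 16 = 112
Position 2: B × 16^2 = 11 × 256 = 2816
Position 3: 5 × 16^3 = 5 × 4096 = 20480
Sum = 6 + 112 + 2816 + 20480
= 23414


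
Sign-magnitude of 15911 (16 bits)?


Sign bit: 0 (positive)
Magnitude: 15911 = 011111000100111
= 0011111000100111


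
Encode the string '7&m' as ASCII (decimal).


String: '7&m'  (3 characters)
Per-character ASCII lookup:
  '7': digits start at 48: '7' = 48 + 7 = 55
  '&': special character: '&' = 38
  'm': lowercase starts at 97: 'm' = 97 + 12 = 109
= 55 38 109


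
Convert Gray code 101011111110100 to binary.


Gray code: 101011111110100
MSB stays the same: 1
Each subsequent bit = prev_binary XOR current_gray:
  B[1] = 1 XOR 0 = 1
  B[2] = 1 XOR 1 = 0
  B[3] = 0 XOR 0 = 0
  B[4] = 0 XOR 1 = 1
  B[5] = 1 XOR 1 = 0
  B[6] = 0 XOR 1 = 1
  B[7] = 1 XOR 1 = 0
  B[8] = 0 XOR 1 = 1
  B[9] = 1 XOR 1 = 0
  B[10] = 0 XOR 1 = 1
  B[11] = 1 XOR 0 = 1
  B[12] = 1 XOR 1 = 0
  B[13] = 0 XOR 0 = 0
  B[14] = 0 XOR 0 = 0
= 110010101011000 (25944 decimal)


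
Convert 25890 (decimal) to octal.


Divide by 8 repeatedly:
25890 ÷ 8 = 3236 remainder 2
3236 ÷ 8 = 404 remainder 4
404 ÷ 8 = 50 remainder 4
50 ÷ 8 = 6 remainder 2
6 ÷ 8 = 0 remainder 6
Reading remainders bottom-up:
= 0o62442


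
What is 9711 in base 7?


Divide by 7 repeatedly:
9711 ÷ 7 = 1387 remainder 2
1387 ÷ 7 = 198 remainder 1
198 ÷ 7 = 28 remainder 2
28 ÷ 7 = 4 remainder 0
4 ÷ 7 = 0 remainder 4
Reading remainders bottom-up:
= 40212


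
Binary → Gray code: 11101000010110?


Binary: 11101000010110
Gray code: G = B XOR (B >> 1)
B >> 1 = 01110100001011
11101000010110 XOR 01110100001011:
  1 XOR 0 = 1
  1 XOR 1 = 0
  1 XOR 1 = 0
  0 XOR 1 = 1
  1 XOR 0 = 1
  0 XOR 1 = 1
  0 XOR 0 = 0
  0 XOR 0 = 0
  0 XOR 0 = 0
  1 XOR 0 = 1
  0 XOR 1 = 1
  1 XOR 0 = 1
  1 XOR 1 = 0
  0 XOR 1 = 1
= 10011100011101


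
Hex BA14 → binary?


Each hex digit → 4 binary bits:
  B = 1011
  A = 1010
  1 = 0001
  4 = 0100
Concatenate: 1011 1010 0001 0100
= 1011101000010100


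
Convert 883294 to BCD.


Each digit → 4-bit binary:
  8 → 1000
  8 → 1000
  3 → 0011
  2 → 0010
  9 → 1001
  4 → 0100
= 1000 1000 0011 0010 1001 0100


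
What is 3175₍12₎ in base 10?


Positional values (base 12):
  5 × 12^0 = 5 × 1 = 5
  7 × 12^1 = 7 × 12 = 84
  1 × 12^2 = 1 × 144 = 144
  3 × 12^3 = 3 × 1728 = 5184
Sum = 5 + 84 + 144 + 5184
= 5417


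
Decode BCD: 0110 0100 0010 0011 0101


Each 4-bit group → digit:
  0110 → 6
  0100 → 4
  0010 → 2
  0011 → 3
  0101 → 5
= 64235


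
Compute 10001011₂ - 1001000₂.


Align and subtract column by column (LSB to MSB, borrowing when needed):
  10001011
- 01001000
  --------
  col 0: (1 - 0 borrow-in) - 0 → 1 - 0 = 1, borrow out 0
  col 1: (1 - 0 borrow-in) - 0 → 1 - 0 = 1, borrow out 0
  col 2: (0 - 0 borrow-in) - 0 → 0 - 0 = 0, borrow out 0
  col 3: (1 - 0 borrow-in) - 1 → 1 - 1 = 0, borrow out 0
  col 4: (0 - 0 borrow-in) - 0 → 0 - 0 = 0, borrow out 0
  col 5: (0 - 0 borrow-in) - 0 → 0 - 0 = 0, borrow out 0
  col 6: (0 - 0 borrow-in) - 1 → borrow from next column: (0+2) - 1 = 1, borrow out 1
  col 7: (1 - 1 borrow-in) - 0 → 0 - 0 = 0, borrow out 0
Reading bits MSB→LSB: 01000011
Strip leading zeros: 1000011
= 1000011


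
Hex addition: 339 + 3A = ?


Align and add column by column (LSB to MSB, each column mod 16 with carry):
  0339
+ 003A
  ----
  col 0: 9(9) + A(10) + 0 (carry in) = 19 → 3(3), carry out 1
  col 1: 3(3) + 3(3) + 1 (carry in) = 7 → 7(7), carry out 0
  col 2: 3(3) + 0(0) + 0 (carry in) = 3 → 3(3), carry out 0
  col 3: 0(0) + 0(0) + 0 (carry in) = 0 → 0(0), carry out 0
Reading digits MSB→LSB: 0373
Strip leading zeros: 373
= 0x373


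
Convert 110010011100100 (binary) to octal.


Group into 3-bit groups: 110010011100100
  110 = 6
  010 = 2
  011 = 3
  100 = 4
  100 = 4
= 0o62344


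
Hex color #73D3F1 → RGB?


Hex: #73D3F1
R = 73₁₆ = 115
G = D3₁₆ = 211
B = F1₁₆ = 241
= RGB(115, 211, 241)


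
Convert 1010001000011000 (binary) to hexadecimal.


Group into 4-bit nibbles: 1010001000011000
  1010 = A
  0010 = 2
  0001 = 1
  1000 = 8
= 0xA218


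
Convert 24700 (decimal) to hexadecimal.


Divide by 16 repeatedly:
24700 ÷ 16 = 1543 remainder 12 (C)
1543 ÷ 16 = 96 remainder 7 (7)
96 ÷ 16 = 6 remainder 0 (0)
6 ÷ 16 = 0 remainder 6 (6)
Reading remainders bottom-up:
= 0x607C


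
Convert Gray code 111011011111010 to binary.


Gray code: 111011011111010
MSB stays the same: 1
Each subsequent bit = prev_binary XOR current_gray:
  B[1] = 1 XOR 1 = 0
  B[2] = 0 XOR 1 = 1
  B[3] = 1 XOR 0 = 1
  B[4] = 1 XOR 1 = 0
  B[5] = 0 XOR 1 = 1
  B[6] = 1 XOR 0 = 1
  B[7] = 1 XOR 1 = 0
  B[8] = 0 XOR 1 = 1
  B[9] = 1 XOR 1 = 0
  B[10] = 0 XOR 1 = 1
  B[11] = 1 XOR 1 = 0
  B[12] = 0 XOR 0 = 0
  B[13] = 0 XOR 1 = 1
  B[14] = 1 XOR 0 = 1
= 101101101010011 (23379 decimal)
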